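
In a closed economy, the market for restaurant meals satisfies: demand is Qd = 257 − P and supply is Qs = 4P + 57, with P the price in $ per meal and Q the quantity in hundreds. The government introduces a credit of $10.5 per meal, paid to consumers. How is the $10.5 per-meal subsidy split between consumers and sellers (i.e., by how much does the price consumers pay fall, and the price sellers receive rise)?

Consumers gain $8.4 per meal; sellers gain $2.1 per meal.

Without the subsidy, 257 − P = 4P + 57 gives 5P = 200, so P* = $40 and Q* = 217.
With a per-unit subsidy paid to consumers, each effectively pays P − 10.5, so demand becomes Qd = 257 − (P − 10.5).
New equilibrium: consumers pay $31.6, sellers receive $42.1, Q = 225.4. (Wedge: Pb − Ps = −10.5.)
Gain to consumers: $8.4; to sellers: $2.1. (They sum to $10.5.)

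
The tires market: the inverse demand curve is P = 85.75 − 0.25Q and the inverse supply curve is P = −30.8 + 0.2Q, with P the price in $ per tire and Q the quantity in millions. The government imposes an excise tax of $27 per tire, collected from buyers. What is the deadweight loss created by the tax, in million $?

Rewrite in direct form: Qd = 343 − 4P and Qs = 5P + 154.
Before the tax: set 343 − 4P = 5P + 154 → P* = $21, Q* = 259.
With the tax collected from buyers, demand (in seller-price terms) shifts: Qd = 343 − 4(P + 27).
New equilibrium: buyers pay $36, producers receive $9, Q = 199. (Wedge: Pb − Ps = 27.)
Quantity falls by |ΔQ| = |259 − 199| = 60.
DWL = ½ · t · |ΔQ| = ½ · 27 · 60 = $810.

Deadweight loss = $810 million.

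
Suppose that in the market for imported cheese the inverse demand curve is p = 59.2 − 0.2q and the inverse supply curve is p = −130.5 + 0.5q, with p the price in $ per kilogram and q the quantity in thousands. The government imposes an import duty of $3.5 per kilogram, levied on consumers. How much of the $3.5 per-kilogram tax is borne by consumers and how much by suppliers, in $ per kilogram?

Inverting to q(p) form: qd = 296 − 5p; qs = 2p + 261.
Before the tax: set 296 − 5p = 2p + 261 → p* = $5, q* = 271.
With the tax collected from consumers, demand (in seller-price terms) shifts: qd = 296 − 5(p + 3.5).
New equilibrium: consumers pay $6, suppliers receive $2.5, q = 266. (Wedge: pb − ps = 3.5.)
Burden on consumers: $1; on suppliers: $2.5. (They sum to $3.5.)
The less price-elastic side of the market bears the larger share of a per-unit tax.

Consumers bear $1 per kilogram; suppliers bear $2.5 per kilogram.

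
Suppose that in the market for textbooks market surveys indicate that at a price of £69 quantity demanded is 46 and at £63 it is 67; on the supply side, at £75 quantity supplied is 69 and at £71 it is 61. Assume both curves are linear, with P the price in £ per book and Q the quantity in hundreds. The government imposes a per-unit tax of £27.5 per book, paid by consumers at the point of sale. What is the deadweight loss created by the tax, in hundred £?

Demand slope: (67 − 46)/(63 − 69) = -3.5, so Qd = 287.5 − 3.5P.
Supply slope: (61 − 69)/(71 − 75) = 2, so Qs = 2P − 81.
Before the tax: set 287.5 − 3.5P = 2P − 81 → P* = £67, Q* = 53.
With the tax collected from consumers, demand (in seller-price terms) shifts: Qd = 287.5 − 3.5(P + 27.5).
Solving gives Q = 18 with consumers paying £77 and producers receiving £49.5 (the £27.5 wedge).
Quantity falls by |ΔQ| = |53 − 18| = 35.
DWL = ½ · t · |ΔQ| = ½ · 27.5 · 35 = £481.25.

Deadweight loss = £481.25 hundred.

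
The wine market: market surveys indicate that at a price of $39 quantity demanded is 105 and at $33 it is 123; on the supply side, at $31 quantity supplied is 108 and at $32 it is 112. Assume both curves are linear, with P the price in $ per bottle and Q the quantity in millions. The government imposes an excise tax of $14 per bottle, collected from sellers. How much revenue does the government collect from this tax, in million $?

Demand slope: (123 − 105)/(33 − 39) = -3, so Qd = 222 − 3P.
Supply slope: (112 − 108)/(32 − 31) = 4, so Qs = 4P − 16.
Without the tax, 222 − 3P = 4P − 16 gives 7P = 238, so P* = $34 and Q* = 120.
With the tax collected from sellers, supply shifts: Qs = 4(P − 14) − 16.
New equilibrium: consumers pay $42, sellers receive $28, Q = 96. (Wedge: Pb − Ps = 14.)
Revenue = t · Q = 14 · 96 = $1344.

Tax revenue = $1344 million.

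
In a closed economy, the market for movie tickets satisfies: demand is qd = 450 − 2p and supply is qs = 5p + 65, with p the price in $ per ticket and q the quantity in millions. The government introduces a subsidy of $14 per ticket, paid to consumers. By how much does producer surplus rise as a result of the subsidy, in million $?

Before the subsidy: set 450 − 2p = 5p + 65 → p* = $55, q* = 340.
With a per-unit subsidy paid to consumers, each effectively pays p − 14, so demand becomes qd = 450 − 2(p − 14).
Solving gives q = 360 with consumers paying $45 and sellers receiving $59 (the $14 wedge).
ΔPS is the trapezoid between Q = 360 and Q = 340 of height $4: ½ · (340 + 360) · 4 = $1400.

Producer surplus rises by $1400 million.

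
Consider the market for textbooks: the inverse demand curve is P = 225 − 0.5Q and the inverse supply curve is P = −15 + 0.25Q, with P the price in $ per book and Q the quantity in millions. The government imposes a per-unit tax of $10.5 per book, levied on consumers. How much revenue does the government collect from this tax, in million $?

Tax revenue = $3213 million.

Inverting to Q(P) form: Qd = 450 − 2P; Qs = 4P + 60.
Before the tax: set 450 − 2P = 4P + 60 → P* = $65, Q* = 320.
With the tax collected from consumers, demand (in seller-price terms) shifts: Qd = 450 − 2(P + 10.5).
Solving gives Q = 306 with consumers paying $72 and suppliers receiving $61.5 (the $10.5 wedge).
Revenue = t · Q = 10.5 · 306 = $3213.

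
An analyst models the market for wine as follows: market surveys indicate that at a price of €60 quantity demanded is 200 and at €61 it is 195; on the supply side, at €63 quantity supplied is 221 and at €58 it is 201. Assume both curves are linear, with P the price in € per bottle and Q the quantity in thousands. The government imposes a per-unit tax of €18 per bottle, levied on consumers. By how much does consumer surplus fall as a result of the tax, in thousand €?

Demand slope: (195 − 200)/(61 − 60) = -5, so Qd = 500 − 5P.
Supply slope: (201 − 221)/(58 − 63) = 4, so Qs = 4P − 31.
Without the tax, 500 − 5P = 4P − 31 gives 9P = 531, so P* = €59 and Q* = 205.
With the tax collected from consumers, demand (in seller-price terms) shifts: Qd = 500 − 5(P + 18).
Solving gives Q = 165 with consumers paying €67 and sellers receiving €49 (the €18 wedge).
ΔCS is the trapezoid between Q = 165 and Q = 205 of height €8: ½ · (205 + 165) · 8 = €1480.

Consumer surplus falls by €1480 thousand.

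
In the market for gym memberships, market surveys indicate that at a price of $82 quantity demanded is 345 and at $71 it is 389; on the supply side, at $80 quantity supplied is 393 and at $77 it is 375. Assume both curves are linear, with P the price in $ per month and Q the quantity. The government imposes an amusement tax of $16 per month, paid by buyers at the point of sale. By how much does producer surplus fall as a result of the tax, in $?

Demand slope: (389 − 345)/(71 − 82) = -4, so Qd = 673 − 4P.
Supply slope: (375 − 393)/(77 − 80) = 6, so Qs = 6P − 87.
Before the tax: set 673 − 4P = 6P − 87 → P* = $76, Q* = 369.
With the tax collected from buyers, demand (in seller-price terms) shifts: Qd = 673 − 4(P + 16).
Solving gives Q = 330.6 with buyers paying $85.6 and suppliers receiving $69.6 (the $16 wedge).
ΔPS is the trapezoid between Q = 330.6 and Q = 369 of height $6.4: ½ · (369 + 330.6) · 6.4 = $2238.72.

Producer surplus falls by $2238.72.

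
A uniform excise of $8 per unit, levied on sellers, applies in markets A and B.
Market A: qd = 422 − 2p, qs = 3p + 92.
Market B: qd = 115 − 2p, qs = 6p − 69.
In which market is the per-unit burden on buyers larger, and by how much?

Market A: pre-tax p* = $66, q* = 290; post-tax q = 280.4; per-unit burden on buyers = $4.8.
Market B: pre-tax p* = $23, q* = 69; post-tax q = 57; per-unit burden on buyers = $6.
Difference: $4.8 vs $6 → market B is larger by $1.2.

Market B, by $1.2.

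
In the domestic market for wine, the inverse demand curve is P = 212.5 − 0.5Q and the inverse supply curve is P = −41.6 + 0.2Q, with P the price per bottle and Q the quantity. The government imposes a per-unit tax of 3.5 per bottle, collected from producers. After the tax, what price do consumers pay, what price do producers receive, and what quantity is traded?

Consumers pay 33.5; producers receive 30; quantity = 358.

Inverting to Q(P) form: Qd = 425 − 2P; Qs = 5P + 208.
Before the tax: set 425 − 2P = 5P + 208 → P* = 31, Q* = 363.
With the tax collected from producers, supply shifts: Qs = 5(P − 3.5) + 208.
New equilibrium: consumers pay 33.5, producers receive 30, Q = 358. (Wedge: Pb − Ps = 3.5.)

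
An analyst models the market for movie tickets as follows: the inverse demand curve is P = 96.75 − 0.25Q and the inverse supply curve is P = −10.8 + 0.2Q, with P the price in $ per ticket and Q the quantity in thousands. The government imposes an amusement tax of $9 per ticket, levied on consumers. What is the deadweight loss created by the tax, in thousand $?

Rewrite in direct form: Qd = 387 − 4P and Qs = 5P + 54.
Without the tax, 387 − 4P = 5P + 54 gives 9P = 333, so P* = $37 and Q* = 239.
With the tax collected from consumers, demand (in seller-price terms) shifts: Qd = 387 − 4(P + 9).
Solving gives Q = 219 with consumers paying $42 and producers receiving $33 (the $9 wedge).
Quantity falls by |ΔQ| = |239 − 219| = 20.
DWL = ½ · t · |ΔQ| = ½ · 9 · 20 = $90.

Deadweight loss = $90 thousand.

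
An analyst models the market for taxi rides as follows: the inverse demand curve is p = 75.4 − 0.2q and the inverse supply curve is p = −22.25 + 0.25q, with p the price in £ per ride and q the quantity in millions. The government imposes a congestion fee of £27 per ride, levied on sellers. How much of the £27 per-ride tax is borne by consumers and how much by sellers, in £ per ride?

Consumers bear £12 per ride; sellers bear £15 per ride.

Rewrite in direct form: qd = 377 − 5p and qs = 4p + 89.
Without the tax, 377 − 5p = 4p + 89 gives 9p = 288, so p* = £32 and q* = 217.
With the tax collected from sellers, supply shifts: qs = 4(p − 27) + 89.
Solving gives q = 157 with consumers paying £44 and sellers receiving £17 (the £27 wedge).
Burden on consumers: £12; on sellers: £15. (They sum to £27.)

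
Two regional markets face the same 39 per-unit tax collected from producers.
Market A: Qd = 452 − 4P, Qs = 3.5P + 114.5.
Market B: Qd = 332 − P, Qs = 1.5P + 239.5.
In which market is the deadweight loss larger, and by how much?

Market A, by 963.3.

Market A: pre-tax P* = 45, Q* = 272; post-tax Q = 199.2; deadweight loss = 1419.6.
Market B: pre-tax P* = 37, Q* = 295; post-tax Q = 271.6; deadweight loss = 456.3.
Difference: 1419.6 vs 456.3 → market A is larger by 963.3.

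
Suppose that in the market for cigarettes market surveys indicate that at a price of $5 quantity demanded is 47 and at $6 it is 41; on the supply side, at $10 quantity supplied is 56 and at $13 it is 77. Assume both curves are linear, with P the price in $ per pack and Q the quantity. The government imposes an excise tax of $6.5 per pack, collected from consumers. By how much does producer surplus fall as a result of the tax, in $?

Demand slope: (41 − 47)/(6 − 5) = -6, so Qd = 77 − 6P.
Supply slope: (77 − 56)/(13 − 10) = 7, so Qs = 7P − 14.
Without the tax, 77 − 6P = 7P − 14 gives 13P = 91, so P* = $7 and Q* = 35.
With the tax collected from consumers, demand (in seller-price terms) shifts: Qd = 77 − 6(P + 6.5).
Solving gives Q = 14 with consumers paying $10.5 and suppliers receiving $4 (the $6.5 wedge).
ΔPS is the trapezoid between Q = 14 and Q = 35 of height $3: ½ · (35 + 14) · 3 = $73.5.

Producer surplus falls by $73.5.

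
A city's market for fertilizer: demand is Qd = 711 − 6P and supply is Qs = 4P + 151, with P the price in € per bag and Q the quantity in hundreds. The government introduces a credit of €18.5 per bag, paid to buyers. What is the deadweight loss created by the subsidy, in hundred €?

Before the subsidy: set 711 − 6P = 4P + 151 → P* = €56, Q* = 375.
With a per-unit subsidy paid to buyers, each effectively pays P − 18.5, so demand becomes Qd = 711 − 6(P − 18.5).
Solving gives Q = 419.4 with buyers paying €48.6 and sellers receiving €67.1 (the €18.5 wedge).
Quantity rises by |ΔQ| = |375 − 419.4| = 44.4.
DWL = ½ · t · |ΔQ| = ½ · 18.5 · 44.4 = €410.7.

Deadweight loss = €410.7 hundred.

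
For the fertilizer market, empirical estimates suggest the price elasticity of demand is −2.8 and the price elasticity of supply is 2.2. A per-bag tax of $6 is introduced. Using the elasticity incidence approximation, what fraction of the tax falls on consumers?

Incidence ratio: consumers' share ≈ εs / (εs + |εd|) = 2.2 / (2.2 + 2.8) = 0.44.
Supply is the less elastic side, so consumers bear the smaller share.

Consumers' share ≈ 0.44.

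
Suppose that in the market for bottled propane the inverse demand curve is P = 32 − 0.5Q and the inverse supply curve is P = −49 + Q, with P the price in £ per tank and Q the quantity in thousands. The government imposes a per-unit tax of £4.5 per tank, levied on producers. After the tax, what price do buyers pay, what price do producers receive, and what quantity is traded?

Buyers pay £6.5; producers receive £2; quantity = 51.

Rewrite in direct form: Qd = 64 − 2P and Qs = P + 49.
Without the tax, 64 − 2P = P + 49 gives 3P = 15, so P* = £5 and Q* = 54.
With the tax collected from producers, supply shifts: Qs = (P − 4.5) + 49.
New equilibrium: buyers pay £6.5, producers receive £2, Q = 51. (Wedge: Pb − Ps = 4.5.)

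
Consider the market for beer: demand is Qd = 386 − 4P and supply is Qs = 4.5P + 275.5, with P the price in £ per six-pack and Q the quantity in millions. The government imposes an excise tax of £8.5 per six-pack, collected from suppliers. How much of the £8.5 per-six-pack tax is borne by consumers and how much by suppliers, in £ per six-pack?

Before the tax: set 386 − 4P = 4.5P + 275.5 → P* = £13, Q* = 334.
With the tax collected from suppliers, supply shifts: Qs = 4.5(P − 8.5) + 275.5.
New equilibrium: consumers pay £17.5, suppliers receive £9, Q = 316. (Wedge: Pb − Ps = 8.5.)
Burden on consumers: £4.5; on suppliers: £4. (They sum to £8.5.)
The less price-elastic side of the market bears the larger share of a per-unit tax.

Consumers bear £4.5 per six-pack; suppliers bear £4 per six-pack.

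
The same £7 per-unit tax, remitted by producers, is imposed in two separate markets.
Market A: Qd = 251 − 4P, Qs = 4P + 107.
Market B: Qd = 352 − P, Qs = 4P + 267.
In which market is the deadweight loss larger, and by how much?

Market A: pre-tax P* = £18, Q* = 179; post-tax Q = 165; deadweight loss = £49.
Market B: pre-tax P* = £17, Q* = 335; post-tax Q = 329.4; deadweight loss = £19.6.
Difference: £49 vs £19.6 → market A is larger by £29.4.

Market A, by £29.4.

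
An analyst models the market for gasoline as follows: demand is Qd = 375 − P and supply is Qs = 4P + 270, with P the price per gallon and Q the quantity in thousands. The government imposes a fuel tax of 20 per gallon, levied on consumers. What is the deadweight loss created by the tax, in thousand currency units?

Before the tax: set 375 − P = 4P + 270 → P* = 21, Q* = 354.
With the tax collected from consumers, demand (in seller-price terms) shifts: Qd = 375 − (P + 20).
Solving gives Q = 338 with consumers paying 37 and producers receiving 17 (the 20 wedge).
Quantity falls by |ΔQ| = |354 − 338| = 16.
DWL = ½ · t · |ΔQ| = ½ · 20 · 16 = 160.

Deadweight loss = 160 thousand.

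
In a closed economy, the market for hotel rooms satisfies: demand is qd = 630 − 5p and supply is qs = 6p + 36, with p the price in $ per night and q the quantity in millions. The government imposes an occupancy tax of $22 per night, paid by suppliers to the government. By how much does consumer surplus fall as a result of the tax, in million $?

Without the tax, 630 − 5p = 6p + 36 gives 11p = 594, so p* = $54 and q* = 360.
With the tax collected from suppliers, supply shifts: qs = 6(p − 22) + 36.
New equilibrium: buyers pay $66, suppliers receive $44, q = 300. (Wedge: pb − ps = 22.)
ΔCS is the trapezoid between Q = 300 and Q = 360 of height $12: ½ · (360 + 300) · 12 = $3960.

Consumer surplus falls by $3960 million.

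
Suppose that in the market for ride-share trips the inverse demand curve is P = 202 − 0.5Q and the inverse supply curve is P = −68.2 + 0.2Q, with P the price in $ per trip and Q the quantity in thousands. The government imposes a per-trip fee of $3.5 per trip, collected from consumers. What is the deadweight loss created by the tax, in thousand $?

Deadweight loss = $8.75 thousand.

Inverting to Q(P) form: Qd = 404 − 2P; Qs = 5P + 341.
Before the tax: set 404 − 2P = 5P + 341 → P* = $9, Q* = 386.
With the tax collected from consumers, demand (in seller-price terms) shifts: Qd = 404 − 2(P + 3.5).
Solving gives Q = 381 with consumers paying $11.5 and suppliers receiving $8 (the $3.5 wedge).
Quantity falls by |ΔQ| = |386 − 381| = 5.
DWL = ½ · t · |ΔQ| = ½ · 3.5 · 5 = $8.75.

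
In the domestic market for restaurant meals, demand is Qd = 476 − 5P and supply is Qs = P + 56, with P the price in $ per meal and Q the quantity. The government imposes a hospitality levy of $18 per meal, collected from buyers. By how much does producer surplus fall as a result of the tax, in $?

Before the tax: set 476 − 5P = P + 56 → P* = $70, Q* = 126.
With the tax collected from buyers, demand (in seller-price terms) shifts: Qd = 476 − 5(P + 18).
Solving gives Q = 111 with buyers paying $73 and producers receiving $55 (the $18 wedge).
ΔPS is the trapezoid between Q = 111 and Q = 126 of height $15: ½ · (126 + 111) · 15 = $1777.5.

Producer surplus falls by $1777.5.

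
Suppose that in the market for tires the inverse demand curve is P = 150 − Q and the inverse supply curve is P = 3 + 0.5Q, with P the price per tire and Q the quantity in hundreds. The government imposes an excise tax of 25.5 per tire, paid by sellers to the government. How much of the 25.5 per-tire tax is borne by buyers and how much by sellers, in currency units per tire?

Buyers bear 17 per tire; sellers bear 8.5 per tire.

Rewrite in direct form: Qd = 150 − P and Qs = 2P − 6.
Without the tax, 150 − P = 2P − 6 gives 3P = 156, so P* = 52 and Q* = 98.
With the tax collected from sellers, supply shifts: Qs = 2(P − 25.5) − 6.
Solving gives Q = 81 with buyers paying 69 and sellers receiving 43.5 (the 25.5 wedge).
Burden on buyers: 17; on sellers: 8.5. (They sum to 25.5.)
The less price-elastic side of the market bears the larger share of a per-unit tax.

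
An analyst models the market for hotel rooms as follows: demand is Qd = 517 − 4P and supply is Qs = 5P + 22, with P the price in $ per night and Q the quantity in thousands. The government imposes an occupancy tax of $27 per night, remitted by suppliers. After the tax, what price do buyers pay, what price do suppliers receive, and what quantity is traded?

Buyers pay $70; suppliers receive $43; quantity = 237.

Before the tax: set 517 − 4P = 5P + 22 → P* = $55, Q* = 297.
With the tax collected from suppliers, supply shifts: Qs = 5(P − 27) + 22.
Solving gives Q = 237 with buyers paying $70 and suppliers receiving $43 (the $27 wedge).
The less price-elastic side of the market bears the larger share of a per-unit tax.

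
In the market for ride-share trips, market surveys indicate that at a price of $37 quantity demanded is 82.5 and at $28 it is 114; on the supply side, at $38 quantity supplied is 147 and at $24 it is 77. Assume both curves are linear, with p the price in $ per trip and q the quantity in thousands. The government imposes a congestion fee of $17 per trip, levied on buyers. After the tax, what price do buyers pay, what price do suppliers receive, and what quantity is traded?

Demand slope: (114 − 82.5)/(28 − 37) = -3.5, so qd = 212 − 3.5p.
Supply slope: (77 − 147)/(24 − 38) = 5, so qs = 5p − 43.
Before the tax: set 212 − 3.5p = 5p − 43 → p* = $30, q* = 107.
With the tax collected from buyers, demand (in seller-price terms) shifts: qd = 212 − 3.5(p + 17).
New equilibrium: buyers pay $40, suppliers receive $23, q = 72. (Wedge: pb − ps = 17.)
The less price-elastic side of the market bears the larger share of a per-unit tax.

Buyers pay $40; suppliers receive $23; quantity = 72.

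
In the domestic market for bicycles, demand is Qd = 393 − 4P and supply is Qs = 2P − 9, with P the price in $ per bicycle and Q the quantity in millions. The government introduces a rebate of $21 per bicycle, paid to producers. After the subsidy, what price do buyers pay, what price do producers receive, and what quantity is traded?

Before the subsidy: set 393 − 4P = 2P − 9 → P* = $67, Q* = 125.
With a per-unit subsidy paid to producers, each receives P + 21 per unit sold, so supply becomes Qs = 2(P + 21) − 9.
New equilibrium: buyers pay $60, producers receive $81, Q = 153. (Wedge: Pb − Ps = −21.)

Buyers pay $60; producers receive $81; quantity = 153.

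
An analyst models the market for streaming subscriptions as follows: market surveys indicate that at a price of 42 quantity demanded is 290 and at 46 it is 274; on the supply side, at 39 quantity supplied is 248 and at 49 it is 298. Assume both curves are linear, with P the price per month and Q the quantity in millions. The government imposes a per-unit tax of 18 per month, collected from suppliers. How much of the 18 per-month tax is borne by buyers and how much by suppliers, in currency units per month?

Demand slope: (274 − 290)/(46 − 42) = -4, so Qd = 458 − 4P.
Supply slope: (298 − 248)/(49 − 39) = 5, so Qs = 5P + 53.
Before the tax: set 458 − 4P = 5P + 53 → P* = 45, Q* = 278.
With the tax collected from suppliers, supply shifts: Qs = 5(P − 18) + 53.
Solving gives Q = 238 with buyers paying 55 and suppliers receiving 37 (the 18 wedge).
Burden on buyers: 10; on suppliers: 8. (They sum to 18.)
The less price-elastic side of the market bears the larger share of a per-unit tax.

Buyers bear 10 per month; suppliers bear 8 per month.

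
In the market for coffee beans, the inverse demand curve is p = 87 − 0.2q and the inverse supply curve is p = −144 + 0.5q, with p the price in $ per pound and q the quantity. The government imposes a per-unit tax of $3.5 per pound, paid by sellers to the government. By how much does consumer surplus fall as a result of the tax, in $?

Rewrite in direct form: qd = 435 − 5p and qs = 2p + 288.
Before the tax: set 435 − 5p = 2p + 288 → p* = $21, q* = 330.
With the tax collected from sellers, supply shifts: qs = 2(p − 3.5) + 288.
New equilibrium: consumers pay $22, sellers receive $18.5, q = 325. (Wedge: pb − ps = 3.5.)
ΔCS is the trapezoid between Q = 325 and Q = 330 of height $1: ½ · (330 + 325) · 1 = $327.5.

Consumer surplus falls by $327.5.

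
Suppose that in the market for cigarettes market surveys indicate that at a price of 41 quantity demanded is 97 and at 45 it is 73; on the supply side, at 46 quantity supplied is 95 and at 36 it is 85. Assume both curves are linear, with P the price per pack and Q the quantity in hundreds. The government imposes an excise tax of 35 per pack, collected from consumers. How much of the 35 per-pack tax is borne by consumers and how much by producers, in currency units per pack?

Consumers bear 5 per pack; producers bear 30 per pack.

Demand slope: (73 − 97)/(45 − 41) = -6, so Qd = 343 − 6P.
Supply slope: (85 − 95)/(36 − 46) = 1, so Qs = P + 49.
Before the tax: set 343 − 6P = P + 49 → P* = 42, Q* = 91.
With the tax collected from consumers, demand (in seller-price terms) shifts: Qd = 343 − 6(P + 35).
Solving gives Q = 61 with consumers paying 47 and producers receiving 12 (the 35 wedge).
Burden on consumers: 5; on producers: 30. (They sum to 35.)
The less price-elastic side of the market bears the larger share of a per-unit tax.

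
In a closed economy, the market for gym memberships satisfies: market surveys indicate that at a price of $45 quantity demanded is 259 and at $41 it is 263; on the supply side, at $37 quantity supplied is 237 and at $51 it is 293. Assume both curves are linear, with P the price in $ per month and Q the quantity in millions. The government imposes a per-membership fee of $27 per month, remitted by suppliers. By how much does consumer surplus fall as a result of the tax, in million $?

Demand slope: (263 − 259)/(41 − 45) = -1, so Qd = 304 − P.
Supply slope: (293 − 237)/(51 − 37) = 4, so Qs = 4P + 89.
Before the tax: set 304 − P = 4P + 89 → P* = $43, Q* = 261.
With the tax collected from suppliers, supply shifts: Qs = 4(P − 27) + 89.
Solving gives Q = 239.4 with consumers paying $64.6 and suppliers receiving $37.6 (the $27 wedge).
ΔCS is the trapezoid between Q = 239.4 and Q = 261 of height $21.6: ½ · (261 + 239.4) · 21.6 = $5404.32.

Consumer surplus falls by $5404.32 million.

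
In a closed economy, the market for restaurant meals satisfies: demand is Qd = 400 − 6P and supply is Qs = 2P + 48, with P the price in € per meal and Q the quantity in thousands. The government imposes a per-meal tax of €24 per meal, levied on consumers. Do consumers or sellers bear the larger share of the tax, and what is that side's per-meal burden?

Sellers bear the larger share: €18 per meal.

Without the tax, 400 − 6P = 2P + 48 gives 8P = 352, so P* = €44 and Q* = 136.
With the tax collected from consumers, demand (in seller-price terms) shifts: Qd = 400 − 6(P + 24).
New equilibrium: consumers pay €50, sellers receive €26, Q = 100. (Wedge: Pb − Ps = 24.)
Per-meal burden: consumers €6, sellers €18.
Sellers take the larger share because supply is less price-elastic here (demand slope 6 vs supply slope 2).
The less price-elastic side of the market bears the larger share of a per-unit tax.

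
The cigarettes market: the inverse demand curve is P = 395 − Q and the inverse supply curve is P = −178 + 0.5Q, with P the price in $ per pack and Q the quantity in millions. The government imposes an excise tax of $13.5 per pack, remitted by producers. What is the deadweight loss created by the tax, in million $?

Inverting to Q(P) form: Qd = 395 − P; Qs = 2P + 356.
Before the tax: set 395 − P = 2P + 356 → P* = $13, Q* = 382.
With the tax collected from producers, supply shifts: Qs = 2(P − 13.5) + 356.
Solving gives Q = 373 with buyers paying $22 and producers receiving $8.5 (the $13.5 wedge).
Quantity falls by |ΔQ| = |382 − 373| = 9.
DWL = ½ · t · |ΔQ| = ½ · 13.5 · 9 = $60.75.

Deadweight loss = $60.75 million.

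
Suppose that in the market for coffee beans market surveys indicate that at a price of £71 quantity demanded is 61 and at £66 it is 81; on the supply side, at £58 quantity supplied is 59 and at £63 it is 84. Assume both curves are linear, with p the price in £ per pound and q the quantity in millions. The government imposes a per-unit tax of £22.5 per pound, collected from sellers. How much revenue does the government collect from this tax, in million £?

Tax revenue = £877.5 million.

Demand slope: (81 − 61)/(66 − 71) = -4, so qd = 345 − 4p.
Supply slope: (84 − 59)/(63 − 58) = 5, so qs = 5p − 231.
Without the tax, 345 − 4p = 5p − 231 gives 9p = 576, so p* = £64 and q* = 89.
With the tax collected from sellers, supply shifts: qs = 5(p − 22.5) − 231.
Solving gives q = 39 with buyers paying £76.5 and sellers receiving £54 (the £22.5 wedge).
Revenue = t · Q = 22.5 · 39 = £877.5.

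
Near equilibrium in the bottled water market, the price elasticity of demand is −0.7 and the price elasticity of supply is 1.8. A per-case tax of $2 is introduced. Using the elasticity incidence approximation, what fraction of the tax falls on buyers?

Incidence ratio: buyers' share ≈ εs / (εs + |εd|) = 1.8 / (1.8 + 0.7) = 0.72.
Supply is the more elastic side, so buyers bear the larger share.

Buyers' share ≈ 0.72.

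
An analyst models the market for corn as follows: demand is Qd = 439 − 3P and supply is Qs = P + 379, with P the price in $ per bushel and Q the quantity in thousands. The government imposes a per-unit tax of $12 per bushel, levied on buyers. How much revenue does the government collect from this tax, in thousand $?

Tax revenue = $4620 thousand.

Without the tax, 439 − 3P = P + 379 gives 4P = 60, so P* = $15 and Q* = 394.
With the tax collected from buyers, demand (in seller-price terms) shifts: Qd = 439 − 3(P + 12).
New equilibrium: buyers pay $18, suppliers receive $6, Q = 385. (Wedge: Pb − Ps = 12.)
Revenue = t · Q = 12 · 385 = $4620.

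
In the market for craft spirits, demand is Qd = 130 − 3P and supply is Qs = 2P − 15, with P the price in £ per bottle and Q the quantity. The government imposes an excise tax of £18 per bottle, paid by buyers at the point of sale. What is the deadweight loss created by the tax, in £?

Deadweight loss = £194.4.

Before the tax: set 130 − 3P = 2P − 15 → P* = £29, Q* = 43.
With the tax collected from buyers, demand (in seller-price terms) shifts: Qd = 130 − 3(P + 18).
New equilibrium: buyers pay £36.2, suppliers receive £18.2, Q = 21.4. (Wedge: Pb − Ps = 18.)
Quantity falls by |ΔQ| = |43 − 21.4| = 21.6.
DWL = ½ · t · |ΔQ| = ½ · 18 · 21.6 = £194.4.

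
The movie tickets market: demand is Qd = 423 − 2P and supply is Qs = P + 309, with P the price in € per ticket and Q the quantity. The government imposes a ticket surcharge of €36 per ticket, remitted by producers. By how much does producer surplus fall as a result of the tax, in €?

Producer surplus falls by €8040.

Before the tax: set 423 − 2P = P + 309 → P* = €38, Q* = 347.
With the tax collected from producers, supply shifts: Qs = (P − 36) + 309.
New equilibrium: buyers pay €50, producers receive €14, Q = 323. (Wedge: Pb − Ps = 36.)
ΔPS is the trapezoid between Q = 323 and Q = 347 of height €24: ½ · (347 + 323) · 24 = €8040.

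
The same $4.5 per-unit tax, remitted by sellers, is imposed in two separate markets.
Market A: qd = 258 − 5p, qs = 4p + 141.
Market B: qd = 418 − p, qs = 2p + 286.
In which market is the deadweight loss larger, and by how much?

Market A, by $15.75.

Market A: pre-tax p* = $13, q* = 193; post-tax q = 183; deadweight loss = $22.5.
Market B: pre-tax p* = $44, q* = 374; post-tax q = 371; deadweight loss = $6.75.
Difference: $22.5 vs $6.75 → market A is larger by $15.75.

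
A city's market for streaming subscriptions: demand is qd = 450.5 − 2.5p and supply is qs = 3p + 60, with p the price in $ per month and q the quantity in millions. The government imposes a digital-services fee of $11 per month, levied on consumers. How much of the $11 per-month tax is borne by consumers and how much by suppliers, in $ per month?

Before the tax: set 450.5 − 2.5p = 3p + 60 → p* = $71, q* = 273.
With the tax collected from consumers, demand (in seller-price terms) shifts: qd = 450.5 − 2.5(p + 11).
Solving gives q = 258 with consumers paying $77 and suppliers receiving $66 (the $11 wedge).
Burden on consumers: $6; on suppliers: $5. (They sum to $11.)

Consumers bear $6 per month; suppliers bear $5 per month.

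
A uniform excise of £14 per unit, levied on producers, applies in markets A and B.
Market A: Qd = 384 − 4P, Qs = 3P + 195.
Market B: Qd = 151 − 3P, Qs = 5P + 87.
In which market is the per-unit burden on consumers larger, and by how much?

Market B, by £2.75.

Market A: pre-tax P* = £27, Q* = 276; post-tax Q = 252; per-unit burden on consumers = £6.
Market B: pre-tax P* = £8, Q* = 127; post-tax Q = 100.75; per-unit burden on consumers = £8.75.
Difference: £6 vs £8.75 → market B is larger by £2.75.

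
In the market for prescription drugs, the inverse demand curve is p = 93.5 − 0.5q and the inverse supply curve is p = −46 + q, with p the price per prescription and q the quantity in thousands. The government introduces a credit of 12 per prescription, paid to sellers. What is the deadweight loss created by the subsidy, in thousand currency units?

Deadweight loss = 48 thousand.

Rewrite in direct form: qd = 187 − 2p and qs = p + 46.
Before the subsidy: set 187 − 2p = p + 46 → p* = 47, q* = 93.
With a per-unit subsidy paid to sellers, each receives p + 12 per unit sold, so supply becomes qs = (p + 12) + 46.
Solving gives q = 101 with buyers paying 43 and sellers receiving 55 (the 12 wedge).
Quantity rises by |ΔQ| = |93 − 101| = 8.
DWL = ½ · t · |ΔQ| = ½ · 12 · 8 = 48.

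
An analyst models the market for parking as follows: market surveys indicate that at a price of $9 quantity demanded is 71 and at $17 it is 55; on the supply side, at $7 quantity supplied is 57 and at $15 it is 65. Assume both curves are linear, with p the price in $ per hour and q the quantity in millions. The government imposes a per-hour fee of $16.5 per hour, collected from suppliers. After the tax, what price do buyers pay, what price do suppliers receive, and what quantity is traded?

Demand slope: (55 − 71)/(17 − 9) = -2, so qd = 89 − 2p.
Supply slope: (65 − 57)/(15 − 7) = 1, so qs = p + 50.
Before the tax: set 89 − 2p = p + 50 → p* = $13, q* = 63.
With the tax collected from suppliers, supply shifts: qs = (p − 16.5) + 50.
Solving gives q = 52 with buyers paying $18.5 and suppliers receiving $2 (the $16.5 wedge).
The less price-elastic side of the market bears the larger share of a per-unit tax.

Buyers pay $18.5; suppliers receive $2; quantity = 52.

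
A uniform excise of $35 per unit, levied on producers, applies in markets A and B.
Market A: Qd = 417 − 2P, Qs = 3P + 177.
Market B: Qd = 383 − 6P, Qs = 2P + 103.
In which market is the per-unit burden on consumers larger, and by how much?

Market A: pre-tax P* = $48, Q* = 321; post-tax Q = 279; per-unit burden on consumers = $21.
Market B: pre-tax P* = $35, Q* = 173; post-tax Q = 120.5; per-unit burden on consumers = $8.75.
Difference: $21 vs $8.75 → market A is larger by $12.25.

Market A, by $12.25.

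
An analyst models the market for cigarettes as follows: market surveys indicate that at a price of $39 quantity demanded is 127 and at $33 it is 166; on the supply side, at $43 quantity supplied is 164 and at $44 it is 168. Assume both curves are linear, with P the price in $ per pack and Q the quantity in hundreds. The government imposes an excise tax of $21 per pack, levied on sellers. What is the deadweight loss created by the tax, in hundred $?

Demand slope: (166 − 127)/(33 − 39) = -6.5, so Qd = 380.5 − 6.5P.
Supply slope: (168 − 164)/(44 − 43) = 4, so Qs = 4P − 8.
Before the tax: set 380.5 − 6.5P = 4P − 8 → P* = $37, Q* = 140.
With the tax collected from sellers, supply shifts: Qs = 4(P − 21) − 8.
Solving gives Q = 88 with buyers paying $45 and sellers receiving $24 (the $21 wedge).
Quantity falls by |ΔQ| = |140 − 88| = 52.
DWL = ½ · t · |ΔQ| = ½ · 21 · 52 = $546.

Deadweight loss = $546 hundred.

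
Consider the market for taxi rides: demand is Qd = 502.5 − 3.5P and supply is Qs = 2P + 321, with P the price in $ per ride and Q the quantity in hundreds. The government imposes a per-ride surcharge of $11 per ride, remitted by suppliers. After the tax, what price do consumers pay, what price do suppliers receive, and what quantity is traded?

Consumers pay $37; suppliers receive $26; quantity = 373.

Before the tax: set 502.5 − 3.5P = 2P + 321 → P* = $33, Q* = 387.
With the tax collected from suppliers, supply shifts: Qs = 2(P − 11) + 321.
Solving gives Q = 373 with consumers paying $37 and suppliers receiving $26 (the $11 wedge).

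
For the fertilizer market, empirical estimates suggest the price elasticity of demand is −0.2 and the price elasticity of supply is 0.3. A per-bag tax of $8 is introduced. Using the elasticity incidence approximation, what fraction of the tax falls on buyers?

Buyers' share ≈ 0.6.

Incidence ratio: buyers' share ≈ εs / (εs + |εd|) = 0.3 / (0.3 + 0.2) = 0.6.
Supply is the more elastic side, so buyers bear the larger share.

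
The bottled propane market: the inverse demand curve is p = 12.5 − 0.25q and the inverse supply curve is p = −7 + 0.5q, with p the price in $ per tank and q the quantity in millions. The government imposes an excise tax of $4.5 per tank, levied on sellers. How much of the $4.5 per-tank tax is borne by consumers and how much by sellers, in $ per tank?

Consumers bear $1.5 per tank; sellers bear $3 per tank.

Rewrite in direct form: qd = 50 − 4p and qs = 2p + 14.
Without the tax, 50 − 4p = 2p + 14 gives 6p = 36, so p* = $6 and q* = 26.
With the tax collected from sellers, supply shifts: qs = 2(p − 4.5) + 14.
New equilibrium: consumers pay $7.5, sellers receive $3, q = 20. (Wedge: pb − ps = 4.5.)
Burden on consumers: $1.5; on sellers: $3. (They sum to $4.5.)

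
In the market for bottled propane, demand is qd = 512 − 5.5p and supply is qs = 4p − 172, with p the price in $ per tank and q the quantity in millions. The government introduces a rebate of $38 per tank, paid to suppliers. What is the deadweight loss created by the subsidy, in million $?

Without the subsidy, 512 − 5.5p = 4p − 172 gives 9.5p = 684, so p* = $72 and q* = 116.
With a per-unit subsidy paid to suppliers, each receives p + 38 per unit sold, so supply becomes qs = 4(p + 38) − 172.
New equilibrium: buyers pay $56, suppliers receive $94, q = 204. (Wedge: pb − ps = −38.)
Quantity rises by |ΔQ| = |116 − 204| = 88.
DWL = ½ · t · |ΔQ| = ½ · 38 · 88 = $1672.

Deadweight loss = $1672 million.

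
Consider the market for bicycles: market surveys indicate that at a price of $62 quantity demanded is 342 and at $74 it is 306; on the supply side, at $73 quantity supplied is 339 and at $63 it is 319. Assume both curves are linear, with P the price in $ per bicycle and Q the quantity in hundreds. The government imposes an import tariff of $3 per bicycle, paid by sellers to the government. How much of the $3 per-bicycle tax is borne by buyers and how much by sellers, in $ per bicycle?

Demand slope: (306 − 342)/(74 − 62) = -3, so Qd = 528 − 3P.
Supply slope: (319 − 339)/(63 − 73) = 2, so Qs = 2P + 193.
Without the tax, 528 − 3P = 2P + 193 gives 5P = 335, so P* = $67 and Q* = 327.
With the tax collected from sellers, supply shifts: Qs = 2(P − 3) + 193.
Solving gives Q = 323.4 with buyers paying $68.2 and sellers receiving $65.2 (the $3 wedge).
Burden on buyers: $1.2; on sellers: $1.8. (They sum to $3.)
The less price-elastic side of the market bears the larger share of a per-unit tax.

Buyers bear $1.2 per bicycle; sellers bear $1.8 per bicycle.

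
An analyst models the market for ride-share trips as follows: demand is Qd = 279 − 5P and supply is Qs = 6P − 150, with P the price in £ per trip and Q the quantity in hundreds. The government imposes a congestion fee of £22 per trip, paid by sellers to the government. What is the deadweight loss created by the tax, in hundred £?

Deadweight loss = £660 hundred.

Without the tax, 279 − 5P = 6P − 150 gives 11P = 429, so P* = £39 and Q* = 84.
With the tax collected from sellers, supply shifts: Qs = 6(P − 22) − 150.
New equilibrium: buyers pay £51, sellers receive £29, Q = 24. (Wedge: Pb − Ps = 22.)
Quantity falls by |ΔQ| = |84 − 24| = 60.
DWL = ½ · t · |ΔQ| = ½ · 22 · 60 = £660.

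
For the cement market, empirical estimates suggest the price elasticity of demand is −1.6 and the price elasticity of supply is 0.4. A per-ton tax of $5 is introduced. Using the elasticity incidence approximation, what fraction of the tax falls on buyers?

Incidence ratio: buyers' share ≈ εs / (εs + |εd|) = 0.4 / (0.4 + 1.6) = 0.2.
Supply is the less elastic side, so buyers bear the smaller share.

Buyers' share ≈ 0.2.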